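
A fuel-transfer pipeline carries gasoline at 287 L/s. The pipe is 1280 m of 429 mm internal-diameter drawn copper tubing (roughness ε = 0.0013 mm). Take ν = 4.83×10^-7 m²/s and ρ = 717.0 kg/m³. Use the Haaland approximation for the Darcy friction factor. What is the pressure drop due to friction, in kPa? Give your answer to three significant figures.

V = 4Q/(πD²) = 4·0.287/(π·0.429²) = 1.986 m/s
Re = VD/ν = 1.986·0.429/4.83×10^-7 = 1.76×10^6 → turbulent
ε/D = 0.0013/429 = 3.03×10^-6
Haaland: f = 0.01063
h_f = f(L/D)V²/(2g) = 0.01063·(1280/0.429)·1.986²/(2·9.81) = 6.373 m
Δp = ρg·h_f = 717.0·9.81·6.373 = 44.82 kPa

Δp ≈ 44.8 kPa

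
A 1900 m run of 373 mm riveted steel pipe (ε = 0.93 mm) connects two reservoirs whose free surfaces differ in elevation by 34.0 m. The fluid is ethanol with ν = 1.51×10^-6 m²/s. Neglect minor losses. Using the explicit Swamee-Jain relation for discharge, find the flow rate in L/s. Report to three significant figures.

Swamee-Jain (Type II): Q = -0.965·√(gD⁵h_f/L)·ln[ε/(3.7D) + √(3.17ν²L/(gD³h_f))]
√(gD⁵h_f/L) = √(9.81·0.373⁵·34.0/1900) = 0.03560
ε/(3.7D) = 6.74×10^-4; √(3.17ν²L/(gD³h_f)) = 2.82×10^-5
Q = -0.965·0.03560·ln(7.020×10^-4) = 0.2495 m³/s
Check: V = 2.28 m/s, Re = 5.64×10^5, f = 0.02524, h_f = 34.2 m ≈ 34.0 m ✓

Q ≈ 249 L/s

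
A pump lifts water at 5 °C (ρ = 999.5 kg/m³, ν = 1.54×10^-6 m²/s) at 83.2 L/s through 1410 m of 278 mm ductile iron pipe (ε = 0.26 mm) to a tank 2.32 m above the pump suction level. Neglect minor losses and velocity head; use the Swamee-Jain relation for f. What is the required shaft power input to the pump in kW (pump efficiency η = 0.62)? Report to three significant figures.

V = 4Q/(πD²) = 1.371 m/s; Re = 2.47×10^5; ε/D = 9.35×10^-4; f = 0.02067
h_f = f(L/D)V²/2g = 10.04 m
Total head H = z + h_f = 2.32 + 10.04 = 12.36 m
P_hyd = ρgQH = 999.5·9.81·0.0832·12.36 = 10.08 kW
P_shaft = P_hyd/η = 10.08/0.62 = 16.26 kW

P_shaft ≈ 16.3 kW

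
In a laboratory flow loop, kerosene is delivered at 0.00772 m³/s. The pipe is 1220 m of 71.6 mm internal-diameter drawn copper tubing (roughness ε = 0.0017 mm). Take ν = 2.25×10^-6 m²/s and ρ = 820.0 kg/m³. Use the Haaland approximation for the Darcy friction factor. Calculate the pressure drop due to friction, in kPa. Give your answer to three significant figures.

V = 4Q/(πD²) = 4·0.00772/(π·0.0716²) = 1.917 m/s
Re = VD/ν = 1.917·0.0716/2.25×10^-6 = 6.10×10^4 → turbulent
ε/D = 0.0017/71.6 = 2.37×10^-5
Haaland: f = 0.01988
h_f = f(L/D)V²/(2g) = 0.01988·(1220/0.0716)·1.917²/(2·9.81) = 63.48 m
Δp = ρg·h_f = 820.0·9.81·63.48 = 510.6 kPa

Δp ≈ 511 kPa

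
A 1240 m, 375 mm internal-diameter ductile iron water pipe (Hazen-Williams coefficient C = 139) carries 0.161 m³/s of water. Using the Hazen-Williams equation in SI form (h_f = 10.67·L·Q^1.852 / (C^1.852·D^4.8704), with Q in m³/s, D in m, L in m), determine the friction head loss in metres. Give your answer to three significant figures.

h_f ≈ 5.73 m

h_f = 10.67·1240·0.161^1.852 / (139^1.852·0.375^4.8704) = 5.733 m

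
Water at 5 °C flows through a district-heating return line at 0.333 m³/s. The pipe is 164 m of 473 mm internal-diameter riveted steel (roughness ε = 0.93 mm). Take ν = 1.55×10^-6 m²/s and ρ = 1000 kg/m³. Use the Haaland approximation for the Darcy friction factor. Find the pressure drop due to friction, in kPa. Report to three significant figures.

V = 4Q/(πD²) = 4·0.333/(π·0.473²) = 1.895 m/s
Re = VD/ν = 1.895·0.473/1.55×10^-6 = 5.78×10^5 → turbulent
ε/D = 0.93/473 = 0.00197
Haaland: f = 0.02364
h_f = f(L/D)V²/(2g) = 0.02364·(164/0.473)·1.895²/(2·9.81) = 1.501 m
Δp = ρg·h_f = 1000·9.81·1.501 = 14.72 kPa

Δp ≈ 14.7 kPa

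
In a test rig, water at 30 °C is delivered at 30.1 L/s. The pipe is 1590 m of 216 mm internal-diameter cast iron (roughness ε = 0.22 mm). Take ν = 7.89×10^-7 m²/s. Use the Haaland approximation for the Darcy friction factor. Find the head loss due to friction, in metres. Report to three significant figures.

h_f ≈ 5.28 m

V = 4Q/(πD²) = 4·0.0301/(π·0.216²) = 0.8214 m/s
Re = VD/ν = 0.8214·0.216/7.89×10^-7 = 2.25×10^5 → turbulent
ε/D = 0.22/216 = 0.00102
Haaland: f = 0.02086
h_f = f(L/D)V²/(2g) = 0.02086·(1590/0.216)·0.8214²/(2·9.81) = 5.281 m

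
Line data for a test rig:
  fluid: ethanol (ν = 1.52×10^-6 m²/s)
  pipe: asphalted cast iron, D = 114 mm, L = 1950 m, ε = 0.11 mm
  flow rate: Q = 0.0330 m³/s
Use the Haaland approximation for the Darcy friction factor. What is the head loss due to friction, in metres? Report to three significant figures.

h_f ≈ 187 m

V = 4Q/(πD²) = 4·0.0330/(π·0.114²) = 3.233 m/s
Re = VD/ν = 3.233·0.114/1.52×10^-6 = 2.42×10^5 → turbulent
ε/D = 0.11/114 = 9.65×10^-4
Haaland: f = 0.02057
h_f = f(L/D)V²/(2g) = 0.02057·(1950/0.114)·3.233²/(2·9.81) = 187.4 m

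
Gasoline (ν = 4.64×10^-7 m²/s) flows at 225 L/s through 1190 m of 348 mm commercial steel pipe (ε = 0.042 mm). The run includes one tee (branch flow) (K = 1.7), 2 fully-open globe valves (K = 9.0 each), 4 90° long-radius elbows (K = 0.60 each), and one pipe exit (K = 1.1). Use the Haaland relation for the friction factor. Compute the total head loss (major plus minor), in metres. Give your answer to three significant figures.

H_L ≈ 19.5 m

V = 4Q/(πD²) = 2.366 m/s; V²/2g = 0.2852 m
Re = 1.77×10^6, ε/D = 1.21×10^-4 → f = 0.01316 (Haaland)
Major: h_f = f(L/D)·V²/2g = 0.01316·3420·0.2852 = 12.83 m
Minor: ΣK = 23.2; h_m = ΣK·V²/2g = 6.617 m
Total H_L = 12.83 + 6.617 = 19.45 m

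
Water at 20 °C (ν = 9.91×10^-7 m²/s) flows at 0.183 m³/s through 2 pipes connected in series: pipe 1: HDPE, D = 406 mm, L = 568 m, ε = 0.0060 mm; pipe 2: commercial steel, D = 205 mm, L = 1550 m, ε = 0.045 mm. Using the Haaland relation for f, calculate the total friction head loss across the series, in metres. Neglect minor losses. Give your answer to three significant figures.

Pipe 1: V = 1.414 m/s, Re = 5.79×10^5, ε/D = 1.48×10^-5, f = 0.01292, h_1 = f(L/D)V²/2g = 1.840 m
Pipe 2: V = 5.544 m/s, Re = 1.15×10^6, ε/D = 2.20×10^-4, f = 0.01472, h_2 = f(L/D)V²/2g = 174.4 m
Series → Q common, losses add: H = Σh = 176.2 m

H ≈ 176 m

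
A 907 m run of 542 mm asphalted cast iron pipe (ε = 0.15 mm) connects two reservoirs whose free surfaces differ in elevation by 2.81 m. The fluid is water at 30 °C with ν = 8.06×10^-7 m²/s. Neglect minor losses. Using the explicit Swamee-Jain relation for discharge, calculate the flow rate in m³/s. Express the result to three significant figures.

Q ≈ 0.337 m³/s

Swamee-Jain (Type II): Q = -0.965·√(gD⁵h_f/L)·ln[ε/(3.7D) + √(3.17ν²L/(gD³h_f))]
√(gD⁵h_f/L) = √(9.81·0.542⁵·2.81/907) = 0.03770
ε/(3.7D) = 7.48×10^-5; √(3.17ν²L/(gD³h_f)) = 2.06×10^-5
Q = -0.965·0.03770·ln(9.543×10^-5) = 0.3368 m³/s
Check: V = 1.46 m/s, Re = 9.82×10^5, f = 0.01556, h_f = 2.83 m ≈ 2.81 m ✓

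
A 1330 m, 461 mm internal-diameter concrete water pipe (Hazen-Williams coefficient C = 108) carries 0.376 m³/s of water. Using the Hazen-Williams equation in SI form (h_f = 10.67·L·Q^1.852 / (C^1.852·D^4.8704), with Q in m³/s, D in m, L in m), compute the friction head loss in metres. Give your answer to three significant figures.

h_f ≈ 17.3 m

h_f = 10.67·1330·0.376^1.852 / (108^1.852·0.461^4.8704) = 17.27 m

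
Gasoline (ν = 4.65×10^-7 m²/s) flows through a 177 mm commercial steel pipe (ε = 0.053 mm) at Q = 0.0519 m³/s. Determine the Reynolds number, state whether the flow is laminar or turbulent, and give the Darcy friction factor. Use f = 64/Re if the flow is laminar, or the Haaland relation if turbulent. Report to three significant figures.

Re ≈ 8.03×10^5; turbulent; f ≈ 0.0157

V = 4Q/(πD²) = 2.109 m/s
Re = VD/ν = 2.109·0.177/4.65×10^-7 = 8.03×10^5
Re > 4000 → turbulent; ε/D = 2.99×10^-4
Haaland: f = 0.01574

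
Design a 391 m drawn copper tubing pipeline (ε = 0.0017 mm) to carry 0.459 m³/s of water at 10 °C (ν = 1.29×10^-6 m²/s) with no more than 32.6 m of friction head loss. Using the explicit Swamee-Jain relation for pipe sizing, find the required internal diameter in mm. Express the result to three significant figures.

Swamee-Jain (Type III): D = 0.66·[ε^1.25·(LQ²/(gh_f))^4.75 + ν·Q^9.4·(L/(gh_f))^5.2]^0.04
LQ²/(gh_f) = 0.2576; L/(gh_f) = 1.223
Term 1 = ε^1.25·(…)^4.75 = 9.77×10^-11; Term 2 = ν·Q^9.4·(…)^5.2 = 2.43×10^-9
D = 0.66·(9.77×10^-11 + 2.43×10^-9)^0.04 = 0.2990 m = 299 mm
Check: V = 6.54 m/s, Re = 1.52×10^6, f = 0.01102, h_f = 31.4 m ≈ 32.6 m ✓

D ≈ 299 mm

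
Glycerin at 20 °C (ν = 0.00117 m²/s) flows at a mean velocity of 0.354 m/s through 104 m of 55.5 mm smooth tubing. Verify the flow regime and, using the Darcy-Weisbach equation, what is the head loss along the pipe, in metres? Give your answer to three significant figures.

Re = VD/ν = 0.354·0.05550/0.00117 = 16.8 → laminar (Re < 2300)
f = 64/Re = 3.811
h_f = f(L/D)V²/(2g) = 3.811·(104/0.05550)·0.354²/(2·9.81) = 45.62 m

h_f ≈ 45.6 m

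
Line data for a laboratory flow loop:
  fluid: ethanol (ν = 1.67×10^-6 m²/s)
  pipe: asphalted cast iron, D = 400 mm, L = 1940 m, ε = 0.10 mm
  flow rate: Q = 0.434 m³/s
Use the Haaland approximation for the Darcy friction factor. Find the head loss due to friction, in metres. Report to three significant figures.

h_f ≈ 45.0 m

V = 4Q/(πD²) = 4·0.434/(π·0.400²) = 3.454 m/s
Re = VD/ν = 3.454·0.400/1.67×10^-6 = 8.27×10^5 → turbulent
ε/D = 0.10/400 = 2.50×10^-4
Haaland: f = 0.01526
h_f = f(L/D)V²/(2g) = 0.01526·(1940/0.400)·3.454²/(2·9.81) = 45.00 m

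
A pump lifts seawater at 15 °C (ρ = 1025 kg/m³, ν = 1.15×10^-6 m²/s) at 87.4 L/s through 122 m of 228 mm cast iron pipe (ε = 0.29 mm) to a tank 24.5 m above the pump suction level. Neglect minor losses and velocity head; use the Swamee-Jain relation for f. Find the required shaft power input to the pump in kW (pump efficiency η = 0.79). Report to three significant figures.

V = 4Q/(πD²) = 2.141 m/s; Re = 4.24×10^5; ε/D = 0.00127; f = 0.02156
h_f = f(L/D)V²/2g = 2.694 m
Total head H = z + h_f = 24.5 + 2.694 = 27.19 m
P_hyd = ρgQH = 1025·9.81·0.0874·27.19 = 23.90 kW
P_shaft = P_hyd/η = 23.90/0.79 = 30.25 kW

P_shaft ≈ 30.3 kW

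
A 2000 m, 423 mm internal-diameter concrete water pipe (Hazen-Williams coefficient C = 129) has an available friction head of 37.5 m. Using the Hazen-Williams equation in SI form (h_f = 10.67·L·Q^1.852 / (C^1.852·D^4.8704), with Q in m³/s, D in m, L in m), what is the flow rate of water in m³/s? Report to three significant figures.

Rearranging: Q = [h_f·C^1.852·D^4.8704 / (10.67·L)]^(1/1.852)
Q = [37.5·129^1.852·0.423^4.8704 / (10.67·2000)]^0.540 = 0.4368 m³/s

Q ≈ 0.437 m³/s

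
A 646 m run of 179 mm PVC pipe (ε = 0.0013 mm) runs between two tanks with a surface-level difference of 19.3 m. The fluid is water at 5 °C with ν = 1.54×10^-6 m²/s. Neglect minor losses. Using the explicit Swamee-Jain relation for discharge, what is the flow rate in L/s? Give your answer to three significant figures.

Swamee-Jain (Type II): Q = -0.965·√(gD⁵h_f/L)·ln[ε/(3.7D) + √(3.17ν²L/(gD³h_f))]
√(gD⁵h_f/L) = √(9.81·0.179⁵·19.3/646) = 0.007339
ε/(3.7D) = 1.96×10^-6; √(3.17ν²L/(gD³h_f)) = 6.69×10^-5
Q = -0.965·0.007339·ln(6.884×10^-5) = 0.06787 m³/s
Check: V = 2.70 m/s, Re = 3.13×10^5, f = 0.01434, h_f = 19.2 m ≈ 19.3 m ✓

Q ≈ 67.9 L/s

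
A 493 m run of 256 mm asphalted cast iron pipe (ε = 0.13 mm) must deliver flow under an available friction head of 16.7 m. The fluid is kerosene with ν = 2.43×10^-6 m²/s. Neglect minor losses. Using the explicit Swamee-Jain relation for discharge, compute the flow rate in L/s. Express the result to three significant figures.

Q ≈ 158 L/s

Swamee-Jain (Type II): Q = -0.965·√(gD⁵h_f/L)·ln[ε/(3.7D) + √(3.17ν²L/(gD³h_f))]
√(gD⁵h_f/L) = √(9.81·0.256⁵·16.7/493) = 0.01911
ε/(3.7D) = 1.37×10^-4; √(3.17ν²L/(gD³h_f)) = 5.79×10^-5
Q = -0.965·0.01911·ln(1.952×10^-4) = 0.1576 m³/s
Check: V = 3.06 m/s, Re = 3.22×10^5, f = 0.01828, h_f = 16.8 m ≈ 16.7 m ✓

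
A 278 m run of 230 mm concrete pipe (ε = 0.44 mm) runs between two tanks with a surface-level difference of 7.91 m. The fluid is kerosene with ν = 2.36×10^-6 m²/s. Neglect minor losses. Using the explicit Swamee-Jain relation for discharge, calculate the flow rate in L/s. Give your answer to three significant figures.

Q ≈ 96.2 L/s

Swamee-Jain (Type II): Q = -0.965·√(gD⁵h_f/L)·ln[ε/(3.7D) + √(3.17ν²L/(gD³h_f))]
√(gD⁵h_f/L) = √(9.81·0.230⁵·7.91/278) = 0.01340
ε/(3.7D) = 5.17×10^-4; √(3.17ν²L/(gD³h_f)) = 7.21×10^-5
Q = -0.965·0.01340·ln(5.891×10^-4) = 0.09619 m³/s
Check: V = 2.32 m/s, Re = 2.26×10^5, f = 0.02413, h_f = 7.97 m ≈ 7.91 m ✓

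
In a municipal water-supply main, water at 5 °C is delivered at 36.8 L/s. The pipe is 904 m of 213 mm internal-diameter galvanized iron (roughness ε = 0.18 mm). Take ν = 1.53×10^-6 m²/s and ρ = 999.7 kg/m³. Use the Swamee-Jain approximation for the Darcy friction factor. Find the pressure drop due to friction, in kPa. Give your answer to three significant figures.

V = 4Q/(πD²) = 4·0.0368/(π·0.213²) = 1.033 m/s
Re = VD/ν = 1.033·0.213/1.53×10^-6 = 1.44×10^5 → turbulent
ε/D = 0.18/213 = 8.45×10^-4
Swamee-Jain: f = 0.02107
h_f = f(L/D)V²/(2g) = 0.02107·(904/0.213)·1.033²/(2·9.81) = 4.861 m
Δp = ρg·h_f = 999.7·9.81·4.861 = 47.68 kPa

Δp ≈ 47.7 kPa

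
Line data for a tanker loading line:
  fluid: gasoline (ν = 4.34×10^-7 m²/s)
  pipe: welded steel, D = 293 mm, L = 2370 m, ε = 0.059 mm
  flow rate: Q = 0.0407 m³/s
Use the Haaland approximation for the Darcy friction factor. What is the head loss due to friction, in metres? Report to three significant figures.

h_f ≈ 2.34 m

V = 4Q/(πD²) = 4·0.0407/(π·0.293²) = 0.6036 m/s
Re = VD/ν = 0.6036·0.293/4.34×10^-7 = 4.08×10^5 → turbulent
ε/D = 0.059/293 = 2.01×10^-4
Haaland: f = 0.01558
h_f = f(L/D)V²/(2g) = 0.01558·(2370/0.293)·0.6036²/(2·9.81) = 2.340 m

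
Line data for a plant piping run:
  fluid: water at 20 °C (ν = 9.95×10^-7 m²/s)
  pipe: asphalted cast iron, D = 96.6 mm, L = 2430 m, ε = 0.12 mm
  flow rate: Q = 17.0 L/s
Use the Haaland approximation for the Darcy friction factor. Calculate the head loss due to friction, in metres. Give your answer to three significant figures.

V = 4Q/(πD²) = 4·0.0170/(π·0.0966²) = 2.320 m/s
Re = VD/ν = 2.320·0.0966/9.95×10^-7 = 2.25×10^5 → turbulent
ε/D = 0.12/96.6 = 0.00124
Haaland: f = 0.02172
h_f = f(L/D)V²/(2g) = 0.02172·(2430/0.0966)·2.320²/(2·9.81) = 149.8 m

h_f ≈ 150 m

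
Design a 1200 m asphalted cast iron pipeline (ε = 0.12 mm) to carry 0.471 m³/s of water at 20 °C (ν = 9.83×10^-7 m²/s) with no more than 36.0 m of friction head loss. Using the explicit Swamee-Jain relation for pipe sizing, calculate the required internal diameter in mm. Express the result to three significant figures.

D ≈ 400 mm

Swamee-Jain (Type III): D = 0.66·[ε^1.25·(LQ²/(gh_f))^4.75 + ν·Q^9.4·(L/(gh_f))^5.2]^0.04
LQ²/(gh_f) = 0.7538; L/(gh_f) = 3.398
Term 1 = ε^1.25·(…)^4.75 = 3.28×10^-6; Term 2 = ν·Q^9.4·(…)^5.2 = 4.80×10^-7
D = 0.66·(3.28×10^-6 + 4.80×10^-7)^0.04 = 0.4005 m = 400 mm
Check: V = 3.74 m/s, Re = 1.52×10^6, f = 0.01551, h_f = 33.1 m ≈ 36.0 m ✓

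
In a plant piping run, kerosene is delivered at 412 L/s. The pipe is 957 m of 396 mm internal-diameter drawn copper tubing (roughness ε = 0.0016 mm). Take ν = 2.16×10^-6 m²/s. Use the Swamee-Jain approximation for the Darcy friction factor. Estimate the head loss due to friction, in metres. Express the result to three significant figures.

h_f ≈ 17.5 m

V = 4Q/(πD²) = 4·0.412/(π·0.396²) = 3.345 m/s
Re = VD/ν = 3.345·0.396/2.16×10^-6 = 6.13×10^5 → turbulent
ε/D = 0.0016/396 = 4.04×10^-6
Swamee-Jain: f = 0.01270
h_f = f(L/D)V²/(2g) = 0.01270·(957/0.396)·3.345²/(2·9.81) = 17.50 m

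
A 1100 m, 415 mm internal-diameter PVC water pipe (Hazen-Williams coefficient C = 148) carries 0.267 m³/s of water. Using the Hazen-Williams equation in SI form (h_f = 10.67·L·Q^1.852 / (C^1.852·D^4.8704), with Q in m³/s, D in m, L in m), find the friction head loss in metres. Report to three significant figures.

h_f = 10.67·1100·0.267^1.852 / (148^1.852·0.415^4.8704) = 7.053 m

h_f ≈ 7.05 m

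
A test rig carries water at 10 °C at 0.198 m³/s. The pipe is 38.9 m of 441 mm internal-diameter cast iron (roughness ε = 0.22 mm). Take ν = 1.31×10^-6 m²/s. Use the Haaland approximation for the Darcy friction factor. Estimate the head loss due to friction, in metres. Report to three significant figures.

V = 4Q/(πD²) = 4·0.198/(π·0.441²) = 1.296 m/s
Re = VD/ν = 1.296·0.441/1.31×10^-6 = 4.36×10^5 → turbulent
ε/D = 0.22/441 = 4.99×10^-4
Haaland: f = 0.01768
h_f = f(L/D)V²/(2g) = 0.01768·(38.9/0.441)·1.296²/(2·9.81) = 0.1336 m

h_f ≈ 0.134 m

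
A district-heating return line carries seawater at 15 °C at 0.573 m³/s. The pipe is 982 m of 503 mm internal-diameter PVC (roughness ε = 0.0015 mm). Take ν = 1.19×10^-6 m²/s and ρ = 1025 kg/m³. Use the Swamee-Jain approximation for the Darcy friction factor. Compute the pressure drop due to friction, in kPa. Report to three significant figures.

Δp ≈ 94.1 kPa

V = 4Q/(πD²) = 4·0.573/(π·0.503²) = 2.884 m/s
Re = VD/ν = 2.884·0.503/1.19×10^-6 = 1.22×10^6 → turbulent
ε/D = 0.0015/503 = 2.98×10^-6
Swamee-Jain: f = 0.01131
h_f = f(L/D)V²/(2g) = 0.01131·(982/0.503)·2.884²/(2·9.81) = 9.362 m
Δp = ρg·h_f = 1025·9.81·9.362 = 94.13 kPa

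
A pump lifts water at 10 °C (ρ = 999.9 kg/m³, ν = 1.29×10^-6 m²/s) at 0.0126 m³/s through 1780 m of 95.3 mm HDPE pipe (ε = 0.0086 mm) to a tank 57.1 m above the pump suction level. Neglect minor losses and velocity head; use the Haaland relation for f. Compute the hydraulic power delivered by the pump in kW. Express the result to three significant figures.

V = 4Q/(πD²) = 1.766 m/s; Re = 1.30×10^5; ε/D = 9.02×10^-5; f = 0.01734
h_f = f(L/D)V²/2g = 51.52 m
Total head H = z + h_f = 57.1 + 51.52 = 108.6 m
P_hyd = ρgQH = 999.9·9.81·0.0126·108.6 = 13.42 kW

P_hyd ≈ 13.4 kW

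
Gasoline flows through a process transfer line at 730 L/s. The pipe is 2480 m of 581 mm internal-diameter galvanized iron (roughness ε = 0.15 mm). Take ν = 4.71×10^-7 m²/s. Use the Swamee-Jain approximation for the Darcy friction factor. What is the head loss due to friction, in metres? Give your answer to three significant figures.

h_f ≈ 24.4 m

V = 4Q/(πD²) = 4·0.730/(π·0.581²) = 2.753 m/s
Re = VD/ν = 2.753·0.581/4.71×10^-7 = 3.40×10^6 → turbulent
ε/D = 0.15/581 = 2.58×10^-4
Swamee-Jain: f = 0.01479
h_f = f(L/D)V²/(2g) = 0.01479·(2480/0.581)·2.753²/(2·9.81) = 24.40 m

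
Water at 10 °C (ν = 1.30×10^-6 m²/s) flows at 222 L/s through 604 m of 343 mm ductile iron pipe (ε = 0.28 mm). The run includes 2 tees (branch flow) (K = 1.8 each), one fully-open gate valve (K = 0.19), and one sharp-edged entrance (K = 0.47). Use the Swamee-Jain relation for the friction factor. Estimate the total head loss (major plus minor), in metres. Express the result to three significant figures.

V = 4Q/(πD²) = 2.403 m/s; V²/2g = 0.2942 m
Re = 6.34×10^5, ε/D = 8.16×10^-4 → f = 0.01936 (Swamee-Jain)
Major: h_f = f(L/D)·V²/2g = 0.01936·1761·0.2942 = 10.03 m
Minor: ΣK = 4.26; h_m = ΣK·V²/2g = 1.253 m
Total H_L = 10.03 + 1.253 = 11.28 m

H_L ≈ 11.3 m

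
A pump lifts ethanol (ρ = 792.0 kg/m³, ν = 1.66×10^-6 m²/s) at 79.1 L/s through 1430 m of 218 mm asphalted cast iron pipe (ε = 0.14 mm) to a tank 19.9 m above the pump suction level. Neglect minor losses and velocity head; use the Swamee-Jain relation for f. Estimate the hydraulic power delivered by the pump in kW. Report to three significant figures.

V = 4Q/(πD²) = 2.119 m/s; Re = 2.78×10^5; ε/D = 6.42×10^-4; f = 0.01919
h_f = f(L/D)V²/2g = 28.81 m
Total head H = z + h_f = 19.9 + 28.81 = 48.71 m
P_hyd = ρgQH = 792.0·9.81·0.0791·48.71 = 29.94 kW

P_hyd ≈ 29.9 kW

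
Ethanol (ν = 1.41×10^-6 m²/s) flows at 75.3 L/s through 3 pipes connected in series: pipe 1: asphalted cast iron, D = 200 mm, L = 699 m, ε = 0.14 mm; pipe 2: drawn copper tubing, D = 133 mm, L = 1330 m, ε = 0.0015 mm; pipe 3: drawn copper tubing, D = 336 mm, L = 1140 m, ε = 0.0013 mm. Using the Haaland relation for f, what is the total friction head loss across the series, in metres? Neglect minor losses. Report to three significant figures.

Pipe 1: V = 2.397 m/s, Re = 3.40×10^5, ε/D = 7.00×10^-4, f = 0.01903, h_1 = f(L/D)V²/2g = 19.48 m
Pipe 2: V = 5.420 m/s, Re = 5.11×10^5, ε/D = 1.13×10^-5, f = 0.01314, h_2 = f(L/D)V²/2g = 196.8 m
Pipe 3: V = 0.8492 m/s, Re = 2.02×10^5, ε/D = 3.87×10^-6, f = 0.01549, h_3 = f(L/D)V²/2g = 1.931 m
Series → Q common, losses add: H = Σh = 218.2 m

H ≈ 218 m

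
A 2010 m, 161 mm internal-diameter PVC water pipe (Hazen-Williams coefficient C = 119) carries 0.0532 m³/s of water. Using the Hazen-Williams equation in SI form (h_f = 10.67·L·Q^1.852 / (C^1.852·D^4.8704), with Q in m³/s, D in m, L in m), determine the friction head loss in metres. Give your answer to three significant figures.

h_f = 10.67·2010·0.0532^1.852 / (119^1.852·0.161^4.8704) = 97.93 m

h_f ≈ 97.9 m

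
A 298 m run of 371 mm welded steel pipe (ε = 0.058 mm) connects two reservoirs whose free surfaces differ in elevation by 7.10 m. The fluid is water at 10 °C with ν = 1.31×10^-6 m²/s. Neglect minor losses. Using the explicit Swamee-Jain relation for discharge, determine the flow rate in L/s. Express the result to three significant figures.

Swamee-Jain (Type II): Q = -0.965·√(gD⁵h_f/L)·ln[ε/(3.7D) + √(3.17ν²L/(gD³h_f))]
√(gD⁵h_f/L) = √(9.81·0.371⁵·7.10/298) = 0.04053
ε/(3.7D) = 4.23×10^-5; √(3.17ν²L/(gD³h_f)) = 2.13×10^-5
Q = -0.965·0.04053·ln(6.360×10^-5) = 0.3779 m³/s
Check: V = 3.50 m/s, Re = 9.90×10^5, f = 0.01427, h_f = 7.14 m ≈ 7.10 m ✓

Q ≈ 378 L/s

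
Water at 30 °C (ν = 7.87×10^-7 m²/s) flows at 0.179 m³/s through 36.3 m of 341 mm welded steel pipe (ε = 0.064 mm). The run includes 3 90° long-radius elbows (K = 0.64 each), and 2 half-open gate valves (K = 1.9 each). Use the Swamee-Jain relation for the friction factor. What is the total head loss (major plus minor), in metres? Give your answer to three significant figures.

V = 4Q/(πD²) = 1.960 m/s; V²/2g = 0.1958 m
Re = 8.49×10^5, ε/D = 1.88×10^-4 → f = 0.01478 (Swamee-Jain)
Major: h_f = f(L/D)·V²/2g = 0.01478·106.5·0.1958 = 0.3081 m
Minor: ΣK = 5.72; h_m = ΣK·V²/2g = 1.120 m
Total H_L = 0.3081 + 1.120 = 1.428 m

H_L ≈ 1.43 m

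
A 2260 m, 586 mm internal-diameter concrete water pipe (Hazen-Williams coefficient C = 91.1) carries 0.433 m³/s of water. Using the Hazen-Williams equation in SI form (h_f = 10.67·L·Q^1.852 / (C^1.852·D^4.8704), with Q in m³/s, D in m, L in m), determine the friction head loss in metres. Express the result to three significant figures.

h_f = 10.67·2260·0.433^1.852 / (91.1^1.852·0.586^4.8704) = 16.23 m

h_f ≈ 16.2 m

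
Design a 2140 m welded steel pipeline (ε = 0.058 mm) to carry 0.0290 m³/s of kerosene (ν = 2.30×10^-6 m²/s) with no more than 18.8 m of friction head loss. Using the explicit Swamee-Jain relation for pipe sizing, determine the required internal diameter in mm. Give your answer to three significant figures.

Swamee-Jain (Type III): D = 0.66·[ε^1.25·(LQ²/(gh_f))^4.75 + ν·Q^9.4·(L/(gh_f))^5.2]^0.04
LQ²/(gh_f) = 0.009758; L/(gh_f) = 11.60
Term 1 = ε^1.25·(…)^4.75 = 1.43×10^-15; Term 2 = ν·Q^9.4·(…)^5.2 = 2.78×10^-15
D = 0.66·(1.43×10^-15 + 2.78×10^-15)^0.04 = 0.1756 m = 176 mm
Check: V = 1.20 m/s, Re = 9.14×10^4, f = 0.01991, h_f = 17.7 m ≈ 18.8 m ✓

D ≈ 176 mm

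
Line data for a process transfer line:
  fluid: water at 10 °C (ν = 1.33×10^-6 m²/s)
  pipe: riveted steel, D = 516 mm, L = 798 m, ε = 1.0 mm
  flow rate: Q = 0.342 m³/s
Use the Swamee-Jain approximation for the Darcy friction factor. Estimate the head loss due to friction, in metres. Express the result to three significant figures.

h_f ≈ 4.98 m

V = 4Q/(πD²) = 4·0.342/(π·0.516²) = 1.635 m/s
Re = VD/ν = 1.635·0.516/1.33×10^-6 = 6.35×10^5 → turbulent
ε/D = 1.0/516 = 0.00194
Swamee-Jain: f = 0.02362
h_f = f(L/D)V²/(2g) = 0.02362·(798/0.516)·1.635²/(2·9.81) = 4.980 m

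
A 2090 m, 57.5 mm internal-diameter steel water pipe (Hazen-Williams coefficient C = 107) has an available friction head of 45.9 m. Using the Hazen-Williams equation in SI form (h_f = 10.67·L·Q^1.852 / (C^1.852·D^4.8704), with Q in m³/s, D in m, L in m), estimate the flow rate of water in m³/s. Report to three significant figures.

Rearranging: Q = [h_f·C^1.852·D^4.8704 / (10.67·L)]^(1/1.852)
Q = [45.9·107^1.852·0.0575^4.8704 / (10.67·2090)]^0.540 = 0.002075 m³/s

Q ≈ 0.00207 m³/s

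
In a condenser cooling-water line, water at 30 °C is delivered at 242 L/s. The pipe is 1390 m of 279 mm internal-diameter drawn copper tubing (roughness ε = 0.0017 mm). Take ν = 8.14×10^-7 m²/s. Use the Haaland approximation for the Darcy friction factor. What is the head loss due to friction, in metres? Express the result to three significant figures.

h_f ≈ 44.3 m

V = 4Q/(πD²) = 4·0.242/(π·0.279²) = 3.958 m/s
Re = VD/ν = 3.958·0.279/8.14×10^-7 = 1.36×10^6 → turbulent
ε/D = 0.0017/279 = 6.09×10^-6
Haaland: f = 0.01115
h_f = f(L/D)V²/(2g) = 0.01115·(1390/0.279)·3.958²/(2·9.81) = 44.35 m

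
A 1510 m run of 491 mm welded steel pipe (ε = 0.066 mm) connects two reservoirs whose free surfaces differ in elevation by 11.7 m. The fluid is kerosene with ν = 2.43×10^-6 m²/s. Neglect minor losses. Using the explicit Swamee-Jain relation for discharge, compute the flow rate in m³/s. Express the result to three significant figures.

Swamee-Jain (Type II): Q = -0.965·√(gD⁵h_f/L)·ln[ε/(3.7D) + √(3.17ν²L/(gD³h_f))]
√(gD⁵h_f/L) = √(9.81·0.491⁵·11.7/1510) = 0.04657
ε/(3.7D) = 3.63×10^-5; √(3.17ν²L/(gD³h_f)) = 4.56×10^-5
Q = -0.965·0.04657·ln(8.194×10^-5) = 0.4229 m³/s
Check: V = 2.23 m/s, Re = 4.51×10^5, f = 0.01502, h_f = 11.7 m ≈ 11.7 m ✓

Q ≈ 0.423 m³/s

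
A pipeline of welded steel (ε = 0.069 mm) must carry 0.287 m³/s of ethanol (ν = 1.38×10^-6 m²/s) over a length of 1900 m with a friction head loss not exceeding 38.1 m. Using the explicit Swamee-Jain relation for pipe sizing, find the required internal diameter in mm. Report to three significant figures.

D ≈ 352 mm

Swamee-Jain (Type III): D = 0.66·[ε^1.25·(LQ²/(gh_f))^4.75 + ν·Q^9.4·(L/(gh_f))^5.2]^0.04
LQ²/(gh_f) = 0.4187; L/(gh_f) = 5.083
Term 1 = ε^1.25·(…)^4.75 = 1.01×10^-7; Term 2 = ν·Q^9.4·(…)^5.2 = 5.20×10^-8
D = 0.66·(1.01×10^-7 + 5.20×10^-8)^0.04 = 0.3523 m = 352 mm
Check: V = 2.94 m/s, Re = 7.52×10^5, f = 0.01499, h_f = 35.7 m ≈ 38.1 m ✓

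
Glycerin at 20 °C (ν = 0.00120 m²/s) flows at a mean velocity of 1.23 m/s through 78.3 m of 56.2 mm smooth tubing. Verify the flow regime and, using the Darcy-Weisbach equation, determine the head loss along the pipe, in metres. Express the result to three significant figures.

Re = VD/ν = 1.23·0.05620/0.00120 = 57.6 → laminar (Re < 2300)
f = 64/Re = 1.111
h_f = f(L/D)V²/(2g) = 1.111·(78.3/0.05620)·1.23²/(2·9.81) = 119.4 m

h_f ≈ 119 m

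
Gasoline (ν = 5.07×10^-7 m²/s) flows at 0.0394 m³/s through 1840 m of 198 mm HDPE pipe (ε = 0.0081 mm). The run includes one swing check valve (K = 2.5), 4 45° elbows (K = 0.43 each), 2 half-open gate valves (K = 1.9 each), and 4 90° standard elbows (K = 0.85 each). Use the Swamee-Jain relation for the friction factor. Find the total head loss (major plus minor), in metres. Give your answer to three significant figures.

V = 4Q/(πD²) = 1.280 m/s; V²/2g = 0.08346 m
Re = 5.00×10^5, ε/D = 4.09×10^-5 → f = 0.01371 (Swamee-Jain)
Major: h_f = f(L/D)·V²/2g = 0.01371·9293·0.08346 = 10.63 m
Minor: ΣK = 11.4; h_m = ΣK·V²/2g = 0.9531 m
Total H_L = 10.63 + 0.9531 = 11.59 m

H_L ≈ 11.6 m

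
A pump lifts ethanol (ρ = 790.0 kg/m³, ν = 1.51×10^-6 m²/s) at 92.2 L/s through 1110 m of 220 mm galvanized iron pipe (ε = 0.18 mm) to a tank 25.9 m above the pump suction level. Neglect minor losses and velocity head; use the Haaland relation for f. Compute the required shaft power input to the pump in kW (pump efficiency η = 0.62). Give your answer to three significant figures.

V = 4Q/(πD²) = 2.425 m/s; Re = 3.53×10^5; ε/D = 8.18×10^-4; f = 0.01958
h_f = f(L/D)V²/2g = 29.62 m
Total head H = z + h_f = 25.9 + 29.62 = 55.52 m
P_hyd = ρgQH = 790.0·9.81·0.0922·55.52 = 39.67 kW
P_shaft = P_hyd/η = 39.67/0.62 = 63.99 kW

P_shaft ≈ 64.0 kW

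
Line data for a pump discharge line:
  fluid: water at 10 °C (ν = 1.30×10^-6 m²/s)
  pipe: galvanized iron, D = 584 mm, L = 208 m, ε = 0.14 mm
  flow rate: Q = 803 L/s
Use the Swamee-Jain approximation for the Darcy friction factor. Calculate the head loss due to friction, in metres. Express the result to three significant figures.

h_f ≈ 2.44 m

V = 4Q/(πD²) = 4·0.803/(π·0.584²) = 2.998 m/s
Re = VD/ν = 2.998·0.584/1.30×10^-6 = 1.35×10^6 → turbulent
ε/D = 0.14/584 = 2.40×10^-4
Swamee-Jain: f = 0.01498
h_f = f(L/D)V²/(2g) = 0.01498·(208/0.584)·2.998²/(2·9.81) = 2.444 m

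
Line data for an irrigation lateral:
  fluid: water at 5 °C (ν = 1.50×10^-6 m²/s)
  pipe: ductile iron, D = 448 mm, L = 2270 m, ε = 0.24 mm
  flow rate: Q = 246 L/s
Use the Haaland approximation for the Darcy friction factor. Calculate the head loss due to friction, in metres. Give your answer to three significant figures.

h_f ≈ 11.2 m

V = 4Q/(πD²) = 4·0.246/(π·0.448²) = 1.561 m/s
Re = VD/ν = 1.561·0.448/1.50×10^-6 = 4.66×10^5 → turbulent
ε/D = 0.24/448 = 5.36×10^-4
Haaland: f = 0.01785
h_f = f(L/D)V²/(2g) = 0.01785·(2270/0.448)·1.561²/(2·9.81) = 11.23 m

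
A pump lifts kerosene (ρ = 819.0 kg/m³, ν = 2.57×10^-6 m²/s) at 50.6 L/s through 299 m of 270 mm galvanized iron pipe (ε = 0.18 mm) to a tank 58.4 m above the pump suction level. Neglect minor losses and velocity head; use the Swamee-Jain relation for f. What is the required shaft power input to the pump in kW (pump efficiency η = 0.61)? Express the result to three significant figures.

P_shaft ≈ 39.5 kW

V = 4Q/(πD²) = 0.8838 m/s; Re = 9.28×10^4; ε/D = 6.67×10^-4; f = 0.02129
h_f = f(L/D)V²/2g = 0.9385 m
Total head H = z + h_f = 58.4 + 0.9385 = 59.34 m
P_hyd = ρgQH = 819.0·9.81·0.0506·59.34 = 24.12 kW
P_shaft = P_hyd/η = 24.12/0.61 = 39.55 kW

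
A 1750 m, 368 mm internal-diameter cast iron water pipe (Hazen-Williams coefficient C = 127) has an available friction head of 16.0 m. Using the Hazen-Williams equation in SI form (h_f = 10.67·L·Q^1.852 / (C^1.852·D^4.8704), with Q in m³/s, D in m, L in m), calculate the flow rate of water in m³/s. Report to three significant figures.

Q ≈ 0.202 m³/s

Rearranging: Q = [h_f·C^1.852·D^4.8704 / (10.67·L)]^(1/1.852)
Q = [16.0·127^1.852·0.368^4.8704 / (10.67·1750)]^0.540 = 0.2023 m³/s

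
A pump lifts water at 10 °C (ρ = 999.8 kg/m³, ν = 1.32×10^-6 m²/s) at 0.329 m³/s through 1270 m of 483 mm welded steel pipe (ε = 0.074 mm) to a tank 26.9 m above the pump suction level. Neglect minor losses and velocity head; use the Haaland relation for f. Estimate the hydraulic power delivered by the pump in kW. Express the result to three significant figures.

P_hyd ≈ 107 kW

V = 4Q/(πD²) = 1.796 m/s; Re = 6.57×10^5; ε/D = 1.53×10^-4; f = 0.01448
h_f = f(L/D)V²/2g = 6.256 m
Total head H = z + h_f = 26.9 + 6.256 = 33.16 m
P_hyd = ρgQH = 999.8·9.81·0.329·33.16 = 107.0 kW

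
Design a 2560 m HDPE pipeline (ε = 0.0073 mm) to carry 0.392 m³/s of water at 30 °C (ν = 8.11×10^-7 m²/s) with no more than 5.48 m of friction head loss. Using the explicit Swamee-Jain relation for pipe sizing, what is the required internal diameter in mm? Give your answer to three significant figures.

D ≈ 593 mm

Swamee-Jain (Type III): D = 0.66·[ε^1.25·(LQ²/(gh_f))^4.75 + ν·Q^9.4·(L/(gh_f))^5.2]^0.04
LQ²/(gh_f) = 7.317; L/(gh_f) = 47.62
Term 1 = ε^1.25·(…)^4.75 = 0.00484; Term 2 = ν·Q^9.4·(…)^5.2 = 0.0646
D = 0.66·(0.00484 + 0.0646)^0.04 = 0.5932 m = 593 mm
Check: V = 1.42 m/s, Re = 1.04×10^6, f = 0.01184, h_f = 5.24 m ≈ 5.48 m ✓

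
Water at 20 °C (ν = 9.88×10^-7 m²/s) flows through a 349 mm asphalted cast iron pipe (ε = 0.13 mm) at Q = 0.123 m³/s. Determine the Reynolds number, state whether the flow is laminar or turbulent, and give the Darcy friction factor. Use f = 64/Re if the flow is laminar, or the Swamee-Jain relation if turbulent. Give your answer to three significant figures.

V = 4Q/(πD²) = 1.286 m/s
Re = VD/ν = 1.286·0.349/9.88×10^-7 = 4.54×10^5
Re > 4000 → turbulent; ε/D = 3.72×10^-4
Swamee-Jain: f = 0.01702

Re ≈ 4.54×10^5; turbulent; f ≈ 0.0170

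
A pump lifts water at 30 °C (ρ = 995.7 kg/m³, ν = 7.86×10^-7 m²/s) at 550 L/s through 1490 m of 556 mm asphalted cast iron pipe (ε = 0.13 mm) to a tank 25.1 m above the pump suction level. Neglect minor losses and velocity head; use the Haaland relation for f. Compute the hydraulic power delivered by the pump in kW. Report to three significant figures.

V = 4Q/(πD²) = 2.265 m/s; Re = 1.60×10^6; ε/D = 2.34×10^-4; f = 0.01469
h_f = f(L/D)V²/2g = 10.30 m
Total head H = z + h_f = 25.1 + 10.30 = 35.40 m
P_hyd = ρgQH = 995.7·9.81·0.550·35.40 = 190.2 kW

P_hyd ≈ 190 kW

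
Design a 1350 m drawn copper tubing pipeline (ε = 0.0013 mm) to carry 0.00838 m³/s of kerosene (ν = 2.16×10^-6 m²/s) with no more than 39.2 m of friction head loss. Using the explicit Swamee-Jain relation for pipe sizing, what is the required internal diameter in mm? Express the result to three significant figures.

Swamee-Jain (Type III): D = 0.66·[ε^1.25·(LQ²/(gh_f))^4.75 + ν·Q^9.4·(L/(gh_f))^5.2]^0.04
LQ²/(gh_f) = 2.465×10^-4; L/(gh_f) = 3.511
Term 1 = ε^1.25·(…)^4.75 = 3.19×10^-25; Term 2 = ν·Q^9.4·(…)^5.2 = 4.46×10^-23
D = 0.66·(3.19×10^-25 + 4.46×10^-23)^0.04 = 0.08426 m = 84.3 mm
Check: V = 1.50 m/s, Re = 5.86×10^4, f = 0.02011, h_f = 37.1 m ≈ 39.2 m ✓

D ≈ 84.3 mm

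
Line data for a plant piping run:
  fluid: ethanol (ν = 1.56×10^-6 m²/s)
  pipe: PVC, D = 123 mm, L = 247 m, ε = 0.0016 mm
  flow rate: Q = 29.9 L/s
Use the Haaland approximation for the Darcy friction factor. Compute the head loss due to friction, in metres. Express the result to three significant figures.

V = 4Q/(πD²) = 4·0.0299/(π·0.123²) = 2.516 m/s
Re = VD/ν = 2.516·0.123/1.56×10^-6 = 1.98×10^5 → turbulent
ε/D = 0.0016/123 = 1.30×10^-5
Haaland: f = 0.01560
h_f = f(L/D)V²/(2g) = 0.01560·(247/0.123)·2.516²/(2·9.81) = 10.11 m

h_f ≈ 10.1 m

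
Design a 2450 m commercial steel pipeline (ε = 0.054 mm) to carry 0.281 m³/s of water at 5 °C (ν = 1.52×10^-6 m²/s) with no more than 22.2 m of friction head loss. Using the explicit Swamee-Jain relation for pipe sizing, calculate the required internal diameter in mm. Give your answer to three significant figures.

D ≈ 407 mm

Swamee-Jain (Type III): D = 0.66·[ε^1.25·(LQ²/(gh_f))^4.75 + ν·Q^9.4·(L/(gh_f))^5.2]^0.04
LQ²/(gh_f) = 0.8883; L/(gh_f) = 11.25
Term 1 = ε^1.25·(…)^4.75 = 2.64×10^-6; Term 2 = ν·Q^9.4·(…)^5.2 = 2.92×10^-6
D = 0.66·(2.64×10^-6 + 2.92×10^-6)^0.04 = 0.4068 m = 407 mm
Check: V = 2.16 m/s, Re = 5.79×10^5, f = 0.01462, h_f = 21.0 m ≈ 22.2 m ✓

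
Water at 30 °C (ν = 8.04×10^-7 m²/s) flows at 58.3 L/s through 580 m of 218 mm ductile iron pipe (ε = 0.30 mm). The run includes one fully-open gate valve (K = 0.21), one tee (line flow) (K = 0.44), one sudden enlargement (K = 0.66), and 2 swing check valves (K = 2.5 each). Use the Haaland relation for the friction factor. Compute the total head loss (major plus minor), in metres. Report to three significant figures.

V = 4Q/(πD²) = 1.562 m/s; V²/2g = 0.1243 m
Re = 4.24×10^5, ε/D = 0.00138 → f = 0.02179 (Haaland)
Major: h_f = f(L/D)·V²/2g = 0.02179·2661·0.1243 = 7.208 m
Minor: ΣK = 6.31; h_m = ΣK·V²/2g = 0.7846 m
Total H_L = 7.208 + 0.7846 = 7.993 m

H_L ≈ 7.99 m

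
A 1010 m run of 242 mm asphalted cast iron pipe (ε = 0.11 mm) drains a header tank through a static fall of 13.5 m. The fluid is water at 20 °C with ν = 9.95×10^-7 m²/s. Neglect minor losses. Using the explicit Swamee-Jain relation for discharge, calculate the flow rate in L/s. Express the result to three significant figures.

Q ≈ 87.7 L/s

Swamee-Jain (Type II): Q = -0.965·√(gD⁵h_f/L)·ln[ε/(3.7D) + √(3.17ν²L/(gD³h_f))]
√(gD⁵h_f/L) = √(9.81·0.242⁵·13.5/1010) = 0.01043
ε/(3.7D) = 1.23×10^-4; √(3.17ν²L/(gD³h_f)) = 4.11×10^-5
Q = -0.965·0.01043·ln(1.639×10^-4) = 0.08775 m³/s
Check: V = 1.91 m/s, Re = 4.64×10^5, f = 0.01756, h_f = 13.6 m ≈ 13.5 m ✓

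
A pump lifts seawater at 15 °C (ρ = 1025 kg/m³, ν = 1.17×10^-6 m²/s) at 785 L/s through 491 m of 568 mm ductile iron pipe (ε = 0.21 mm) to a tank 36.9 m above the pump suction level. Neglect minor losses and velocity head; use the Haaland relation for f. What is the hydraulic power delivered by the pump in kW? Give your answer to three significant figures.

P_hyd ≈ 345 kW

V = 4Q/(πD²) = 3.098 m/s; Re = 1.50×10^6; ε/D = 3.70×10^-4; f = 0.01602
h_f = f(L/D)V²/2g = 6.776 m
Total head H = z + h_f = 36.9 + 6.776 = 43.68 m
P_hyd = ρgQH = 1025·9.81·0.785·43.68 = 344.8 kW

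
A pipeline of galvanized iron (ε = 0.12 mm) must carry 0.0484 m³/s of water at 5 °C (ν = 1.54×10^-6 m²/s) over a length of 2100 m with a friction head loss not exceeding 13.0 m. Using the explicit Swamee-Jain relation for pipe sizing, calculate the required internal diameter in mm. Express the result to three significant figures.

Swamee-Jain (Type III): D = 0.66·[ε^1.25·(LQ²/(gh_f))^4.75 + ν·Q^9.4·(L/(gh_f))^5.2]^0.04
LQ²/(gh_f) = 0.03857; L/(gh_f) = 16.47
Term 1 = ε^1.25·(…)^4.75 = 2.42×10^-12; Term 2 = ν·Q^9.4·(…)^5.2 = 1.42×10^-12
D = 0.66·(2.42×10^-12 + 1.42×10^-12)^0.04 = 0.2306 m = 231 mm
Check: V = 1.16 m/s, Re = 1.74×10^5, f = 0.01929, h_f = 12.0 m ≈ 13.0 m ✓

D ≈ 231 mm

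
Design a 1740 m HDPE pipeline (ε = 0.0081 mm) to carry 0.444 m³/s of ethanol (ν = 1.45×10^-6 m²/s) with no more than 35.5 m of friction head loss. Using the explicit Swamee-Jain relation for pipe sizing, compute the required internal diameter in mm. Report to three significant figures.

D ≈ 399 mm

Swamee-Jain (Type III): D = 0.66·[ε^1.25·(LQ²/(gh_f))^4.75 + ν·Q^9.4·(L/(gh_f))^5.2]^0.04
LQ²/(gh_f) = 0.9850; L/(gh_f) = 4.996
Term 1 = ε^1.25·(…)^4.75 = 4.02×10^-7; Term 2 = ν·Q^9.4·(…)^5.2 = 3.02×10^-6
D = 0.66·(4.02×10^-7 + 3.02×10^-6)^0.04 = 0.3989 m = 399 mm
Check: V = 3.55 m/s, Re = 9.77×10^5, f = 0.01213, h_f = 34.0 m ≈ 35.5 m ✓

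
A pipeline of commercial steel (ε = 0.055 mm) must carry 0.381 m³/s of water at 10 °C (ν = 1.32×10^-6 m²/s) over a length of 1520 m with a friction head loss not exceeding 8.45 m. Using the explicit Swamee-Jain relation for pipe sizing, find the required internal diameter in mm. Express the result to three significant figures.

D ≈ 502 mm

Swamee-Jain (Type III): D = 0.66·[ε^1.25·(LQ²/(gh_f))^4.75 + ν·Q^9.4·(L/(gh_f))^5.2]^0.04
LQ²/(gh_f) = 2.662; L/(gh_f) = 18.34
Term 1 = ε^1.25·(…)^4.75 = 4.95×10^-4; Term 2 = ν·Q^9.4·(…)^5.2 = 5.63×10^-4
D = 0.66·(4.95×10^-4 + 5.63×10^-4)^0.04 = 0.5018 m = 502 mm
Check: V = 1.93 m/s, Re = 7.32×10^5, f = 0.01402, h_f = 8.03 m ≈ 8.45 m ✓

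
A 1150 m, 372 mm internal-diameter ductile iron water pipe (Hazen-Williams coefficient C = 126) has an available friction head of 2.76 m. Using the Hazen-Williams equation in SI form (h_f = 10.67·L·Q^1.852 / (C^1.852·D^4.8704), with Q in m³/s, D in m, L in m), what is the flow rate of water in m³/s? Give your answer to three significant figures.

Rearranging: Q = [h_f·C^1.852·D^4.8704 / (10.67·L)]^(1/1.852)
Q = [2.76·126^1.852·0.372^4.8704 / (10.67·1150)]^0.540 = 0.1003 m³/s

Q ≈ 0.100 m³/s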